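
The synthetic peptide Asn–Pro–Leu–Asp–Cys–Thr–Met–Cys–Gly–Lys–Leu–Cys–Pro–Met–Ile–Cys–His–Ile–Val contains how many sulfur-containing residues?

6

Only Cys (C) and Met (M) have a sulfur atom in the side chain.
Matching residues: Cys5, Met7, Cys8, Cys12, Met14, Cys16.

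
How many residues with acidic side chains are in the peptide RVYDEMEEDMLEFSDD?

8

The acidic residues are Asp (D) and Glu (E), whose side chains end in a carboxylate group.
Matching residues: D4, E5, E7, E8, D9, E12, D15, D16.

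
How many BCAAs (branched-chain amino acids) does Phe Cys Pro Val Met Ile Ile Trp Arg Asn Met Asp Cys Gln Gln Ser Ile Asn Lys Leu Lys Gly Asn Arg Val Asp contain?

6

V, L, and I make up the branched-chain aliphatic group.
Matching residues: Val4, Ile6, Ile7, Ile17, Leu20, Val25.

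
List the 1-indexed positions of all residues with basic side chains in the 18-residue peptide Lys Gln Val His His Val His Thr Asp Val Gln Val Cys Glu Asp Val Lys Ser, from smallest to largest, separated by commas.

1, 4, 5, 7, 17

The basic amino acids are Lys (K), Arg (R), and His (H).
Matching residues: Lys1, His4, His5, His7, Lys17.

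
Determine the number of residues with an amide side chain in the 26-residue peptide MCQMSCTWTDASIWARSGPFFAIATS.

1

Asparagine (N) and glutamine (Q) have uncharged amide side chains.
Matching residues: Q3.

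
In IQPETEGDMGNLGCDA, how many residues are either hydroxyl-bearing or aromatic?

Hydroxyl-bearing: S, T, Y. Aromatic: F, W, Y.
Hydroxyl-bearing residues here: T5 (1).
Aromatic residues here: none (0).
(Y belongs to both groups, but none appear in this sequence.) Total = 1 + 0 = 1.

1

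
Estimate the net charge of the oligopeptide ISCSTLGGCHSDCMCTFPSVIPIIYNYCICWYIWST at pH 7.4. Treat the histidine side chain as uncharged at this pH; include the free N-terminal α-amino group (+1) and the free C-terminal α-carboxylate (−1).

-1

At pH ~7.4 the Lys and Arg side chains are protonated (+1), the Asp and Glu side chains are deprotonated (−1), and with His taken as neutral all other side chains carry no charge.
Positive (K, R): none → +0.
Negative (D, E): D12 → −1.
The N-terminus (+1) and C-terminus (−1) cancel.
Net charge = (+0) + (−1) = −1.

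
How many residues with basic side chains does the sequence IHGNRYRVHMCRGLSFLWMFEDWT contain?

The basic amino acids are Lys (K), Arg (R), and His (H).
Matching residues: H2, R5, R7, H9, R12.

5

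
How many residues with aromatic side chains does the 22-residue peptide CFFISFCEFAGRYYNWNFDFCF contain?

10

F, W, and Y each carry an aromatic ring on the side chain.
Matching residues: F2, F3, F6, F9, Y13, Y14, W16, F18, F20, F22.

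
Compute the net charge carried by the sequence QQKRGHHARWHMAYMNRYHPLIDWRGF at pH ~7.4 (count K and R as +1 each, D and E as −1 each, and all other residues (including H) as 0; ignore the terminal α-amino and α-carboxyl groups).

Positive (K, R): K3, R4, R9, R17, R25 → +5.
Negative (D, E): D23 → −1.
Net charge = (+5) + (−1) = +4.

+4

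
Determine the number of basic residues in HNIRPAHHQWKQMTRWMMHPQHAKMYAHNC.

10

K, R, and H are the three residues with basic side chains (ε-amine, guanidinium, and imidazole respectively).
Matching residues: H1, R4, H7, H8, K11, R15, H19, H22, K24, H28.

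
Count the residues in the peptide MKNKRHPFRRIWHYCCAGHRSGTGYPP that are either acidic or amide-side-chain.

1

Acidic: D, E. Amide-side-chain: N, Q.
Acidic residues here: none (0).
Amide-side-chain residues here: N3 (1).
The two groups share no amino acid, so total = 0 + 1 = 1.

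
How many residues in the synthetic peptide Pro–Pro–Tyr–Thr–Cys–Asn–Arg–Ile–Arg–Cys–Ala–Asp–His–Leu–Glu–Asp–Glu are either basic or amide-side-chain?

4

Basic: H, K, R. Amide-side-chain: N, Q.
Basic residues here: Arg7, Arg9, His13 (3).
Amide-side-chain residues here: Asn6 (1).
The two groups share no amino acid, so total = 3 + 1 = 4.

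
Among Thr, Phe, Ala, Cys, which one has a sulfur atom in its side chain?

Cysteine (C, thiol) and methionine (M, thioether) are the two sulfur-containing amino acids.
Of the listed options, only Cys belongs to this group.

Cys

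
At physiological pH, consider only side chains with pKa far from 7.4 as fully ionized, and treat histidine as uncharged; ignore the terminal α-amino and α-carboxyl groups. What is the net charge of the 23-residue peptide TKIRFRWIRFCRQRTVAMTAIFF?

The side chains ionized at physiological pH are Lys/Arg (+1) and Asp/Glu (−1); with His treated as neutral, nothing else contributes.
Positive (K, R): K2, R4, R6, R9, R12, R14 → +6.
Negative (D, E): none → −0.
Net charge = (+6) + (−0) = +6.

+6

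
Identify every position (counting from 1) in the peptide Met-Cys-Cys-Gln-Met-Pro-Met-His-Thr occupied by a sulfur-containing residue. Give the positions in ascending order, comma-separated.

1, 2, 3, 5, 7

Cysteine (C, thiol) and methionine (M, thioether) are the two sulfur-containing amino acids.
Matching residues: Met1, Cys2, Cys3, Met5, Met7.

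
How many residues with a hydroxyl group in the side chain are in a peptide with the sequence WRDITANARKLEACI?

1

Serine (S), threonine (T), and tyrosine (Y) each carry a hydroxyl group on the side chain.
Matching residues: T5.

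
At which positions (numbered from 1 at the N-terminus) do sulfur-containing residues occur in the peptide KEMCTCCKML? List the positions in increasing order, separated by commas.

Only Cys (C) and Met (M) have a sulfur atom in the side chain.
Matching residues: M3, C4, C6, C7, M9.

3, 4, 6, 7, 9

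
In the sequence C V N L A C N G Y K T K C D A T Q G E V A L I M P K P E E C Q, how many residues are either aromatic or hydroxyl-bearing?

Aromatic: F, W, Y. Hydroxyl-bearing: S, T, Y.
Aromatic residues here: Y9 (1).
Hydroxyl-bearing residues here: Y9, T11, T16 (3).
Y is in both groups, so the 1 Y residue must not be double-counted.
Total = 1 + 3 − 1 = 3.

3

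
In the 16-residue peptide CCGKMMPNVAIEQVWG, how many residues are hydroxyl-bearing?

The –OH-bearing residues are Ser, Thr (aliphatic alcohols), and Tyr (phenol).
None of the 16 residues belong to this group.

0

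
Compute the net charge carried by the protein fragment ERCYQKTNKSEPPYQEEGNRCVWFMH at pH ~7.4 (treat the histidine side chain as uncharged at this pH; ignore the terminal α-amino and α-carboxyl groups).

0

Near pH 7.4, K and R contribute +1 each, D and E contribute −1 each, and every other side chain (His included, as stated) is uncharged.
Positive (K, R): R2, K6, K9, R20 → +4.
Negative (D, E): E1, E11, E16, E17 → −4.
Net charge = (+4) + (−4) = 0.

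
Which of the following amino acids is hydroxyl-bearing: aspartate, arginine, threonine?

threonine

S, T, and Y are the three residues with a side-chain hydroxyl.
Of the listed options, only threonine belongs to this group.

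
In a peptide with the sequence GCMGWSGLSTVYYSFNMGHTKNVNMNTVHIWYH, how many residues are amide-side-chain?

4

Asparagine (N) and glutamine (Q) have uncharged amide side chains.
Matching residues: N16, N22, N24, N26.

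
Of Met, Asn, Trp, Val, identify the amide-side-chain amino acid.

Asparagine (N) and glutamine (Q) have uncharged amide side chains.
Of the listed options, only Asn belongs to this group.

Asn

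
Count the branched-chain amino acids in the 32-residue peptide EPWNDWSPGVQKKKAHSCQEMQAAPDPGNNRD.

Valine (V), leucine (L), and isoleucine (I) are the branched-chain amino acids.
Matching residues: V10.

1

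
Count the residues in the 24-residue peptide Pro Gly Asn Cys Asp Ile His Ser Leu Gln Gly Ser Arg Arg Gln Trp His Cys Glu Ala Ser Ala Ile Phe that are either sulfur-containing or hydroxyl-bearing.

5

Sulfur-containing: C, M. Hydroxyl-bearing: S, T, Y.
Sulfur-containing residues here: Cys4, Cys18 (2).
Hydroxyl-bearing residues here: Ser8, Ser12, Ser21 (3).
The two groups share no amino acid, so total = 2 + 3 = 5.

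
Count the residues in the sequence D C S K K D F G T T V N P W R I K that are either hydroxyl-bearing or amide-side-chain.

4

Hydroxyl-bearing: S, T, Y. Amide-side-chain: N, Q.
Hydroxyl-bearing residues here: S3, T9, T10 (3).
Amide-side-chain residues here: N12 (1).
The two groups share no amino acid, so total = 3 + 1 = 4.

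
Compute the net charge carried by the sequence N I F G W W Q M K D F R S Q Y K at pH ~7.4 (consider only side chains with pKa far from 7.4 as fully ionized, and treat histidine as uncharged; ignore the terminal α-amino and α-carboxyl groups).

At pH ~7.4 the Lys and Arg side chains are protonated (+1), the Asp and Glu side chains are deprotonated (−1), and with His taken as neutral all other side chains carry no charge.
Positive (K, R): K9, R12, K16 → +3.
Negative (D, E): D10 → −1.
Net charge = (+3) + (−1) = +2.

+2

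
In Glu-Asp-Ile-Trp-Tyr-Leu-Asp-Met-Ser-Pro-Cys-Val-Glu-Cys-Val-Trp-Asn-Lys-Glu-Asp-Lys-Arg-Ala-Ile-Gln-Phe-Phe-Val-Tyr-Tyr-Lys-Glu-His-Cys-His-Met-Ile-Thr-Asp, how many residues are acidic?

8

Only D (aspartate) and E (glutamate) carry a side-chain carboxylic acid.
Matching residues: Glu1, Asp2, Asp7, Glu13, Glu19, Asp20, Glu32, Asp39.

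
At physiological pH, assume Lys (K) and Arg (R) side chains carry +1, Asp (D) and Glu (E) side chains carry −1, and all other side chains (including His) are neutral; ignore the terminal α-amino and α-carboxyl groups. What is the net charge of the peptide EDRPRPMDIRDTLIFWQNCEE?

Positive (K, R): R3, R5, R10 → +3.
Negative (D, E): E1, D2, D8, D11, E20, E21 → −6.
Net charge = (+3) + (−6) = −3.

-3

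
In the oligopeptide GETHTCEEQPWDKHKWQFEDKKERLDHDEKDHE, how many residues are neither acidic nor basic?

Acidic: D, E. Basic: K, R, H. All other residues are neither.
Matching residues: G1, T3, T5, C6, Q9, P10, W11, W16, Q17, F18, L25.

11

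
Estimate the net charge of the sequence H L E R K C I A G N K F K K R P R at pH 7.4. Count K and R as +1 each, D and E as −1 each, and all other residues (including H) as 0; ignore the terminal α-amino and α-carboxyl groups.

Positive (K, R): R4, K5, K11, K13, K14, R15, R17 → +7.
Negative (D, E): E3 → −1.
Net charge = (+7) + (−1) = +6.

+6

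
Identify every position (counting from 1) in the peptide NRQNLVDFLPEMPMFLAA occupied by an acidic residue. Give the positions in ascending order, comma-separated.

Aspartate (D) and glutamate (E) have carboxylic-acid side chains and are the acidic amino acids.
Matching residues: D7, E11.

7, 11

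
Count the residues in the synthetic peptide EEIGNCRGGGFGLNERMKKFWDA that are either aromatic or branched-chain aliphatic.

Aromatic: F, W, Y. Branched-chain aliphatic: I, L, V.
Aromatic residues here: F11, F20, W21 (3).
Branched-chain aliphatic residues here: I3, L13 (2).
The two groups share no amino acid, so total = 3 + 2 = 5.

5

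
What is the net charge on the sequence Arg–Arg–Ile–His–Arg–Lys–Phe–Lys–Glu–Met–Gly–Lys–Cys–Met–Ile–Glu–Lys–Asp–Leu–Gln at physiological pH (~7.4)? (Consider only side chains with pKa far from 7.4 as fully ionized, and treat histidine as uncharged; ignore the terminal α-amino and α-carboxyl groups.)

Near pH 7.4, K and R contribute +1 each, D and E contribute −1 each, and every other side chain (His included, as stated) is uncharged.
Positive (K, R): Arg1, Arg2, Arg5, Lys6, Lys8, Lys12, Lys17 → +7.
Negative (D, E): Glu9, Glu16, Asp18 → −3.
Net charge = (+7) + (−3) = +4.

+4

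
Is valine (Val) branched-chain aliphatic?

Valine (V), leucine (L), and isoleucine (I) are the branched-chain amino acids.
Valine is in this group.

Yes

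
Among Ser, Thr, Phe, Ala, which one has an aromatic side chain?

Phe

The aromatic amino acids are Phe (F, benzyl), Trp (W, indole), and Tyr (Y, phenol).
Of the listed options, only Phe belongs to this group.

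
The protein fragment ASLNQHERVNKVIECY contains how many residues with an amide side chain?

3

Asparagine (N) and glutamine (Q) have uncharged amide side chains.
Matching residues: N4, Q5, N10.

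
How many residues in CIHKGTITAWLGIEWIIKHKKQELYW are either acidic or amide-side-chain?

Acidic: D, E. Amide-side-chain: N, Q.
Acidic residues here: E14, E23 (2).
Amide-side-chain residues here: Q22 (1).
The two groups share no amino acid, so total = 2 + 1 = 3.

3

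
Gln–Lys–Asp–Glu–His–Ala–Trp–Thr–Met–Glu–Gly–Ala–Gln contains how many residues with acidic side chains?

The acidic residues are Asp (D) and Glu (E), whose side chains end in a carboxylate group.
Matching residues: Asp3, Glu4, Glu10.

3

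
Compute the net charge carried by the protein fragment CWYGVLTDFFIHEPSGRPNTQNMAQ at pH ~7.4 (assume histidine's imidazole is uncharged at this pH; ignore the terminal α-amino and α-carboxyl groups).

At pH ~7.4 the Lys and Arg side chains are protonated (+1), the Asp and Glu side chains are deprotonated (−1), and with His taken as neutral all other side chains carry no charge.
Positive (K, R): R17 → +1.
Negative (D, E): D8, E13 → −2.
Net charge = (+1) + (−2) = −1.

-1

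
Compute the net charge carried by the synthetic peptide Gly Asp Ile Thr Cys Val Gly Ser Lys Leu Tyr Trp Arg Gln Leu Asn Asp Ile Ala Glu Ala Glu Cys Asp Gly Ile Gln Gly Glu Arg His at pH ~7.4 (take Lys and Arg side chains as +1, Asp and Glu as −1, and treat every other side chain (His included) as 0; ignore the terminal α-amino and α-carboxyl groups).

-3

Positive (K, R): Lys9, Arg13, Arg30 → +3.
Negative (D, E): Asp2, Asp17, Glu20, Glu22, Asp24, Glu29 → −6.
Net charge = (+3) + (−6) = −3.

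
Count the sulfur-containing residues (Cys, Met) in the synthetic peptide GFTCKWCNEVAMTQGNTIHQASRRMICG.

Matching residues: C4, C7, M12, M25, C27.

5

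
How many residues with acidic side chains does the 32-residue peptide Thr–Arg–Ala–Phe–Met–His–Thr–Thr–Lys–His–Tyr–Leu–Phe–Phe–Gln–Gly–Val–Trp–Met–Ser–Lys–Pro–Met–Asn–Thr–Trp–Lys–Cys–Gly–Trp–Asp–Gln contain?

Aspartate (D) and glutamate (E) have carboxylic-acid side chains and are the acidic amino acids.
Matching residues: Asp31.

1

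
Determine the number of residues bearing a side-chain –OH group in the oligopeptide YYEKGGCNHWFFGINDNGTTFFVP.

4

The –OH-bearing residues are Ser, Thr (aliphatic alcohols), and Tyr (phenol).
Matching residues: Y1, Y2, T19, T20.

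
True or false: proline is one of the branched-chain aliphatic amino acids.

False

The BCAAs are Val, Leu, and Ile — aliphatic side chains with a branch point.
Proline is not in this group.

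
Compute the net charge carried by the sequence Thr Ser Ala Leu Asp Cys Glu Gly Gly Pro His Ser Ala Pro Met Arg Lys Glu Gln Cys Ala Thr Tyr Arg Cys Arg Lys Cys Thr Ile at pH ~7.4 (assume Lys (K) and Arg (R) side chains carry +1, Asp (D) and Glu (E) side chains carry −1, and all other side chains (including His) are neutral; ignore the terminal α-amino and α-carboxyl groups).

Positive (K, R): Arg16, Lys17, Arg24, Arg26, Lys27 → +5.
Negative (D, E): Asp5, Glu7, Glu18 → −3.
Net charge = (+5) + (−3) = +2.

+2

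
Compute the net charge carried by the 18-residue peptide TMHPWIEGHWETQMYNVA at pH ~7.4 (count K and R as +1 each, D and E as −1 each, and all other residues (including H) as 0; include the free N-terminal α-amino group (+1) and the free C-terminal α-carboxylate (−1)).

Positive (K, R): none → +0.
Negative (D, E): E7, E11 → −2.
The N-terminus (+1) and C-terminus (−1) cancel.
Net charge = (+0) + (−2) = −2.

-2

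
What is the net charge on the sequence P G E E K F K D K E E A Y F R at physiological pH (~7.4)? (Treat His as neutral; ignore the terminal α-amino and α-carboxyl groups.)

At pH ~7.4 the Lys and Arg side chains are protonated (+1), the Asp and Glu side chains are deprotonated (−1), and with His taken as neutral all other side chains carry no charge.
Positive (K, R): K5, K7, K9, R15 → +4.
Negative (D, E): E3, E4, D8, E10, E11 → −5.
Net charge = (+4) + (−5) = −1.

-1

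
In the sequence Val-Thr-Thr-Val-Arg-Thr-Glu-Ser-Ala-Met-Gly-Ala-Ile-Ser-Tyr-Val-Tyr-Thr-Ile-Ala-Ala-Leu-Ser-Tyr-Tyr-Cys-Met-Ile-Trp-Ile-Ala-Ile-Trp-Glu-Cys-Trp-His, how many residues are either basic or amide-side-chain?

2

Basic: H, K, R. Amide-side-chain: N, Q.
Basic residues here: Arg5, His37 (2).
Amide-side-chain residues here: none (0).
The two groups share no amino acid, so total = 2 + 0 = 2.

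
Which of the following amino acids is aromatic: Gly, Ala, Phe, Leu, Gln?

Phenylalanine (F), tryptophan (W), and tyrosine (Y) have aromatic ring side chains.
Of the listed options, only Phe belongs to this group.

Phe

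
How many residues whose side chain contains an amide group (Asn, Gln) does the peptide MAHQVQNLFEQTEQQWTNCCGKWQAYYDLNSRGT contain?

Matching residues: Q4, Q6, N7, Q11, Q14, Q15, N18, Q24, N30.

9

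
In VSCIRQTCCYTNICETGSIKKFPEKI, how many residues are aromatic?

F, W, and Y each carry an aromatic ring on the side chain.
Matching residues: Y10, F22.

2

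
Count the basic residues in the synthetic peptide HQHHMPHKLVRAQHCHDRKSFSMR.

11

Lysine (K), arginine (R), and histidine (H) have basic, nitrogen-containing side chains.
Matching residues: H1, H3, H4, H7, K8, R11, H14, H16, R18, K19, R24.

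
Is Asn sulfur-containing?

Cysteine (C, thiol) and methionine (M, thioether) are the two sulfur-containing amino acids.
Asparagine is not in this group.

No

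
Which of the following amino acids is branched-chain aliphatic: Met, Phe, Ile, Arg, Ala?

Ile

V, L, and I make up the branched-chain aliphatic group.
Of the listed options, only Ile belongs to this group.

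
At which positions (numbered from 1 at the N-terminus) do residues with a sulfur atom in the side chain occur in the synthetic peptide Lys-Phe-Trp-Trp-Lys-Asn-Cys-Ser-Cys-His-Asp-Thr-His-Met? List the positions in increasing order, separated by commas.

Only Cys (C) and Met (M) have a sulfur atom in the side chain.
Matching residues: Cys7, Cys9, Met14.

7, 9, 14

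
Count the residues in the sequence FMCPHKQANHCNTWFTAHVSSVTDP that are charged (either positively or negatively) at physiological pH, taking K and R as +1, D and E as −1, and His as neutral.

2

Charged side chains at pH ~7.4: K, R (positive); D, E (negative).
Matching residues: K6, D24.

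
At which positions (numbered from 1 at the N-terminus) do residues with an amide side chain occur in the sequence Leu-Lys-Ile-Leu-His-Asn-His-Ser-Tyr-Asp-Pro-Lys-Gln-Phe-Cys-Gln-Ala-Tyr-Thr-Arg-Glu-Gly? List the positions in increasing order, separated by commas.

The amide-side-chain residues are Asn (N) and Gln (Q).
Matching residues: Asn6, Gln13, Gln16.

6, 13, 16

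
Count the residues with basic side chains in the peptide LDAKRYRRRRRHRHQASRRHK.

14

K, R, and H are the three residues with basic side chains (ε-amine, guanidinium, and imidazole respectively).
Matching residues: K4, R5, R7, R8, R9, R10, R11, H12, R13, H14, R18, R19, H20, K21.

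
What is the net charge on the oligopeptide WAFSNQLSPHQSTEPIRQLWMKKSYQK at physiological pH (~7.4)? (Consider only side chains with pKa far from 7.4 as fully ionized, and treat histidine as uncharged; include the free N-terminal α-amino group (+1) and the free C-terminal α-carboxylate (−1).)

+3

The side chains ionized at physiological pH are Lys/Arg (+1) and Asp/Glu (−1); with His treated as neutral, nothing else contributes.
Positive (K, R): R17, K22, K23, K27 → +4.
Negative (D, E): E14 → −1.
The N-terminus (+1) and C-terminus (−1) cancel.
Net charge = (+4) + (−1) = +3.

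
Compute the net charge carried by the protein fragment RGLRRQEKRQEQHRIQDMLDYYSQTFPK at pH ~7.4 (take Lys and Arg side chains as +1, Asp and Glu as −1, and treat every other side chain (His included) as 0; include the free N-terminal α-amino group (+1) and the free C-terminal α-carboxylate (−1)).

Positive (K, R): R1, R4, R5, K8, R9, R14, K28 → +7.
Negative (D, E): E7, E11, D17, D20 → −4.
The N-terminus (+1) and C-terminus (−1) cancel.
Net charge = (+7) + (−4) = +3.

+3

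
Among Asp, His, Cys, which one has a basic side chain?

His

K, R, and H are the three residues with basic side chains (ε-amine, guanidinium, and imidazole respectively).
Of the listed options, only His belongs to this group.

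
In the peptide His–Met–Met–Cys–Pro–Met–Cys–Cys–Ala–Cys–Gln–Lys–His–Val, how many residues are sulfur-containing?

7

The sulfur-bearing residues are cysteine (–SH) and methionine (–S–CH₃).
Matching residues: Met2, Met3, Cys4, Met6, Cys7, Cys8, Cys10.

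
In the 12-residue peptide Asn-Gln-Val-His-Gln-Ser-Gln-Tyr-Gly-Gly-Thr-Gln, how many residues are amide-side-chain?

Only N (asparagine) and Q (glutamine) carry a side-chain carboxamide.
Matching residues: Asn1, Gln2, Gln5, Gln7, Gln12.

5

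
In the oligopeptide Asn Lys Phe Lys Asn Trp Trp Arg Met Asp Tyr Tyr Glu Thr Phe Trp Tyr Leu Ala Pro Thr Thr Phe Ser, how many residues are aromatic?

F, W, and Y each carry an aromatic ring on the side chain.
Matching residues: Phe3, Trp6, Trp7, Tyr11, Tyr12, Phe15, Trp16, Tyr17, Phe23.

9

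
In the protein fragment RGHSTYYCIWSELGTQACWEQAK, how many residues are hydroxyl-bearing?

S, T, and Y are the three residues with a side-chain hydroxyl.
Matching residues: S4, T5, Y6, Y7, S11, T15.

6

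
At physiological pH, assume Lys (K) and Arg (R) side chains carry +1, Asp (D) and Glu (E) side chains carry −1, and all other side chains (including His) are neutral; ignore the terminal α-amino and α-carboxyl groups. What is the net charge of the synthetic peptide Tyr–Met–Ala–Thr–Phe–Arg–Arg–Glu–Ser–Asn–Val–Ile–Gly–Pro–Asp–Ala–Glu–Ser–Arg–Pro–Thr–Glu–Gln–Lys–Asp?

-1

Positive (K, R): Arg6, Arg7, Arg19, Lys24 → +4.
Negative (D, E): Glu8, Asp15, Glu17, Glu22, Asp25 → −5.
Net charge = (+4) + (−5) = −1.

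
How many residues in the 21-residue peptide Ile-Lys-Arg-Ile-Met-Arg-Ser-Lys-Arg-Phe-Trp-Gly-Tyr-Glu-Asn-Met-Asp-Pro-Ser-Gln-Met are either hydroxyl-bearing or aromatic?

Hydroxyl-bearing: S, T, Y. Aromatic: F, W, Y.
Hydroxyl-bearing residues here: Ser7, Tyr13, Ser19 (3).
Aromatic residues here: Phe10, Trp11, Tyr13 (3).
Y is in both groups, so the 1 Y residue must not be double-counted.
Total = 3 + 3 − 1 = 5.

5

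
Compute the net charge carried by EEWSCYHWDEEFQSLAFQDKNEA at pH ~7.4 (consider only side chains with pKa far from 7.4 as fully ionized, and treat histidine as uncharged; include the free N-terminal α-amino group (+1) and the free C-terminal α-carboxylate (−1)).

-6

At pH ~7.4 the Lys and Arg side chains are protonated (+1), the Asp and Glu side chains are deprotonated (−1), and with His taken as neutral all other side chains carry no charge.
Positive (K, R): K20 → +1.
Negative (D, E): E1, E2, D9, E10, E11, D19, E22 → −7.
The N-terminus (+1) and C-terminus (−1) cancel.
Net charge = (+1) + (−7) = −6.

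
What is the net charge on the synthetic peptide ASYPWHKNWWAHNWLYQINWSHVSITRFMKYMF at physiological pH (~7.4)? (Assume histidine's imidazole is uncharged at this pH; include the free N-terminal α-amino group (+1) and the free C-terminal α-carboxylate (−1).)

The side chains ionized at physiological pH are Lys/Arg (+1) and Asp/Glu (−1); with His treated as neutral, nothing else contributes.
Positive (K, R): K7, R27, K30 → +3.
Negative (D, E): none → −0.
The N-terminus (+1) and C-terminus (−1) cancel.
Net charge = (+3) + (−0) = +3.

+3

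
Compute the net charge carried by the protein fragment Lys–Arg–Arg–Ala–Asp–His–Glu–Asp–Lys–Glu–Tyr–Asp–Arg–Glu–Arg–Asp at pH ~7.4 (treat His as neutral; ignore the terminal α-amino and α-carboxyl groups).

-1

Near pH 7.4, K and R contribute +1 each, D and E contribute −1 each, and every other side chain (His included, as stated) is uncharged.
Positive (K, R): Lys1, Arg2, Arg3, Lys9, Arg13, Arg15 → +6.
Negative (D, E): Asp5, Glu7, Asp8, Glu10, Asp12, Glu14, Asp16 → −7.
Net charge = (+6) + (−7) = −1.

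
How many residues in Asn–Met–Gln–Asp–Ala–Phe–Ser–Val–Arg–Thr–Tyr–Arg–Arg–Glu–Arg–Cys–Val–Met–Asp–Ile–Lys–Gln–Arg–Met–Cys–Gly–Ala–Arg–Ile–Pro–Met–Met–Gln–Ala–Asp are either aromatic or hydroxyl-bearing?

Aromatic: F, W, Y. Hydroxyl-bearing: S, T, Y.
Aromatic residues here: Phe6, Tyr11 (2).
Hydroxyl-bearing residues here: Ser7, Thr10, Tyr11 (3).
Y is in both groups, so the 1 Y residue must not be double-counted.
Total = 2 + 3 − 1 = 4.

4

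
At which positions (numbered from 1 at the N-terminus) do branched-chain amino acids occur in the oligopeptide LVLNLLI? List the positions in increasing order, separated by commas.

The BCAAs are Val, Leu, and Ile — aliphatic side chains with a branch point.
Matching residues: L1, V2, L3, L5, L6, I7.

1, 2, 3, 5, 6, 7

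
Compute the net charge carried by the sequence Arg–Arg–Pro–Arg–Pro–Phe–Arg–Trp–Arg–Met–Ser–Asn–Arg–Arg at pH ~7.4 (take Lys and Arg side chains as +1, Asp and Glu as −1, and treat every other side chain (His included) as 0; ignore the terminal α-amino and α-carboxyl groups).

Positive (K, R): Arg1, Arg2, Arg4, Arg7, Arg9, Arg13, Arg14 → +7.
Negative (D, E): none → −0.
Net charge = (+7) + (−0) = +7.

+7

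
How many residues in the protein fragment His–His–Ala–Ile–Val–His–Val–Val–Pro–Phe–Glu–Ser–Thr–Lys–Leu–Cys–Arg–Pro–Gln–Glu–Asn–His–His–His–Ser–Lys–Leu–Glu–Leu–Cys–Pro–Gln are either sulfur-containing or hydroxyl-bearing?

5

Sulfur-containing: C, M. Hydroxyl-bearing: S, T, Y.
Sulfur-containing residues here: Cys16, Cys30 (2).
Hydroxyl-bearing residues here: Ser12, Thr13, Ser25 (3).
The two groups share no amino acid, so total = 2 + 3 = 5.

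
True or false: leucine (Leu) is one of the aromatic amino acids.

False

F, W, and Y each carry an aromatic ring on the side chain.
Leucine is not in this group.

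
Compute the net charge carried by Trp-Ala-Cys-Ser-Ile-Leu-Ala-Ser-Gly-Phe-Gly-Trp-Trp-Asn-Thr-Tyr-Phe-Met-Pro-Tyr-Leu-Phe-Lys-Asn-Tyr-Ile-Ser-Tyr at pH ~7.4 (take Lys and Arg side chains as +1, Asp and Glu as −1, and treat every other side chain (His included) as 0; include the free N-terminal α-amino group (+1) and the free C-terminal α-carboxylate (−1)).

Positive (K, R): Lys23 → +1.
Negative (D, E): none → −0.
The N-terminus (+1) and C-terminus (−1) cancel.
Net charge = (+1) + (−0) = +1.

+1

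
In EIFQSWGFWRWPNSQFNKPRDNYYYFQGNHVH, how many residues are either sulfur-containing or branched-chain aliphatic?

Sulfur-containing: C, M. Branched-chain aliphatic: I, L, V.
Sulfur-containing residues here: none (0).
Branched-chain aliphatic residues here: I2, V31 (2).
The two groups share no amino acid, so total = 0 + 2 = 2.

2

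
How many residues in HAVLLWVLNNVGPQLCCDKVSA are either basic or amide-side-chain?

Basic: H, K, R. Amide-side-chain: N, Q.
Basic residues here: H1, K19 (2).
Amide-side-chain residues here: N9, N10, Q14 (3).
The two groups share no amino acid, so total = 2 + 3 = 5.

5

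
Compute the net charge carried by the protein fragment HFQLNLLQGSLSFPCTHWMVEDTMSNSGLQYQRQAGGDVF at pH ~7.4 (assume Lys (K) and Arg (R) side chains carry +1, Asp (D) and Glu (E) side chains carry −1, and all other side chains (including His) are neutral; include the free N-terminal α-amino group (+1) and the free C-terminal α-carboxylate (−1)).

-2

Positive (K, R): R33 → +1.
Negative (D, E): E21, D22, D38 → −3.
The N-terminus (+1) and C-terminus (−1) cancel.
Net charge = (+1) + (−3) = −2.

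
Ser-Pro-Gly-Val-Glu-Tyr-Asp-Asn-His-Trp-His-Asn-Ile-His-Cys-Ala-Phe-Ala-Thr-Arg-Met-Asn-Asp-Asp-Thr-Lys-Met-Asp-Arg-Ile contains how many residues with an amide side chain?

Asparagine (N) and glutamine (Q) have uncharged amide side chains.
Matching residues: Asn8, Asn12, Asn22.

3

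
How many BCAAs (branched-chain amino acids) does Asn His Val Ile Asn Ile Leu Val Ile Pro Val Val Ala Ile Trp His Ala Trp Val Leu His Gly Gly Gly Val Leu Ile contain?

14

The BCAAs are Val, Leu, and Ile — aliphatic side chains with a branch point.
Matching residues: Val3, Ile4, Ile6, Leu7, Val8, Ile9, Val11, Val12, Ile14, Val19, Leu20, Val25, Leu26, Ile27.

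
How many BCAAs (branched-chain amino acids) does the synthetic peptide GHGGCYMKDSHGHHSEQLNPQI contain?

2

V, L, and I make up the branched-chain aliphatic group.
Matching residues: L18, I22.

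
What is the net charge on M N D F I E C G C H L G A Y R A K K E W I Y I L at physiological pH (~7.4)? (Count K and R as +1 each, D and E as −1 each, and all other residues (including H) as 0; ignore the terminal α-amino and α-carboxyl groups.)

0

Positive (K, R): R15, K17, K18 → +3.
Negative (D, E): D3, E6, E19 → −3.
Net charge = (+3) + (−3) = 0.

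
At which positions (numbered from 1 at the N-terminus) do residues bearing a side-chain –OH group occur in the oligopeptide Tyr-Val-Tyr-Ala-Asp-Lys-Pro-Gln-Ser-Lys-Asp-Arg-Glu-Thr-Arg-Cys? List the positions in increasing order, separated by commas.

1, 3, 9, 14

S, T, and Y are the three residues with a side-chain hydroxyl.
Matching residues: Tyr1, Tyr3, Ser9, Thr14.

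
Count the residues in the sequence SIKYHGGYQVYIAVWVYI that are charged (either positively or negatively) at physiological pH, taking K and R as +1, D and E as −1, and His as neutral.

Charged side chains at pH ~7.4: K, R (positive); D, E (negative).
Matching residues: K3.

1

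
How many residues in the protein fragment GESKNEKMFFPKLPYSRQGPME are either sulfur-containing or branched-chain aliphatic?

3

Sulfur-containing: C, M. Branched-chain aliphatic: I, L, V.
Sulfur-containing residues here: M8, M21 (2).
Branched-chain aliphatic residues here: L13 (1).
The two groups share no amino acid, so total = 2 + 1 = 3.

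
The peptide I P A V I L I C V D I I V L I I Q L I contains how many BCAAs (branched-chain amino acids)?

Valine (V), leucine (L), and isoleucine (I) are the branched-chain amino acids.
Matching residues: I1, V4, I5, L6, I7, V9, I11, I12, V13, L14, I15, I16, L18, I19.

14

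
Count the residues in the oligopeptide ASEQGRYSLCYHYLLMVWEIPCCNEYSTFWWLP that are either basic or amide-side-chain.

4

Basic: H, K, R. Amide-side-chain: N, Q.
Basic residues here: R6, H12 (2).
Amide-side-chain residues here: Q4, N24 (2).
The two groups share no amino acid, so total = 2 + 2 = 4.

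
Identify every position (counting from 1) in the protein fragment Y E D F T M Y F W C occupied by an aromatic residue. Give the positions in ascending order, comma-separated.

F, W, and Y each carry an aromatic ring on the side chain.
Matching residues: Y1, F4, Y7, F8, W9.

1, 4, 7, 8, 9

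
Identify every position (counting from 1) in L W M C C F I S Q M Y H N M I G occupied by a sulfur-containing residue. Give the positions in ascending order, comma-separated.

Cysteine (C, thiol) and methionine (M, thioether) are the two sulfur-containing amino acids.
Matching residues: M3, C4, C5, M10, M14.

3, 4, 5, 10, 14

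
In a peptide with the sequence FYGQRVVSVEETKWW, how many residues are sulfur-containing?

Only Cys (C) and Met (M) have a sulfur atom in the side chain.
None of the 15 residues belong to this group.

0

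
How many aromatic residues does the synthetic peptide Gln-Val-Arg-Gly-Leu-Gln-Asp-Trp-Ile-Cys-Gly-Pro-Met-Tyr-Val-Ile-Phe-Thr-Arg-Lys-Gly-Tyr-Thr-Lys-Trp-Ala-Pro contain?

The aromatic amino acids are Phe (F, benzyl), Trp (W, indole), and Tyr (Y, phenol).
Matching residues: Trp8, Tyr14, Phe17, Tyr22, Trp25.

5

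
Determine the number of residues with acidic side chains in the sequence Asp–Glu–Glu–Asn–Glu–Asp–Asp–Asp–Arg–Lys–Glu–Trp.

8

The acidic residues are Asp (D) and Glu (E), whose side chains end in a carboxylate group.
Matching residues: Asp1, Glu2, Glu3, Glu5, Asp6, Asp7, Asp8, Glu11.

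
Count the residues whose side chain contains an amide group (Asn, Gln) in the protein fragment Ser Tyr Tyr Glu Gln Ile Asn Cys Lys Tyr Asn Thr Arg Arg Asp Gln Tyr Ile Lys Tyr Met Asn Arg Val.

Matching residues: Gln5, Asn7, Asn11, Gln16, Asn22.

5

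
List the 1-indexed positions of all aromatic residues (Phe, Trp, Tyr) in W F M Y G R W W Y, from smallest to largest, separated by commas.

Matching residues: W1, F2, Y4, W7, W8, Y9.

1, 2, 4, 7, 8, 9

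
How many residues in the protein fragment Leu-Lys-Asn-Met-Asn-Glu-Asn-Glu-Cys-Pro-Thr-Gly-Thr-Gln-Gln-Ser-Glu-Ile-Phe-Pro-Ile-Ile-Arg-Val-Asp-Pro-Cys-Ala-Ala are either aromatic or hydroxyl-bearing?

4

Aromatic: F, W, Y. Hydroxyl-bearing: S, T, Y.
Aromatic residues here: Phe19 (1).
Hydroxyl-bearing residues here: Thr11, Thr13, Ser16 (3).
(Y belongs to both groups, but none appear in this sequence.) Total = 1 + 3 = 4.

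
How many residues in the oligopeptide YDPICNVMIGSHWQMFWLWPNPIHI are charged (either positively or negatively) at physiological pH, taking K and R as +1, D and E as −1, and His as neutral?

1

Charged side chains at pH ~7.4: K, R (positive); D, E (negative).
Matching residues: D2.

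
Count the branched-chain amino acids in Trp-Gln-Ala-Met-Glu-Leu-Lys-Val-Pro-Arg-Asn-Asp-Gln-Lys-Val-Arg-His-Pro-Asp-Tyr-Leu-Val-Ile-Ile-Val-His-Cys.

8

Valine (V), leucine (L), and isoleucine (I) are the branched-chain amino acids.
Matching residues: Leu6, Val8, Val15, Leu21, Val22, Ile23, Ile24, Val25.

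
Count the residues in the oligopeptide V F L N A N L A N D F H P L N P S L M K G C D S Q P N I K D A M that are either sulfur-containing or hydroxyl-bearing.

5

Sulfur-containing: C, M. Hydroxyl-bearing: S, T, Y.
Sulfur-containing residues here: M19, C22, M32 (3).
Hydroxyl-bearing residues here: S17, S24 (2).
The two groups share no amino acid, so total = 3 + 2 = 5.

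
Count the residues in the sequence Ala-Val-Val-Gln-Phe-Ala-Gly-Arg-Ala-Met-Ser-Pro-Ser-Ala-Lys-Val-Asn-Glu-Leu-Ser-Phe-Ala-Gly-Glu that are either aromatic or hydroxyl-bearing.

5

Aromatic: F, W, Y. Hydroxyl-bearing: S, T, Y.
Aromatic residues here: Phe5, Phe21 (2).
Hydroxyl-bearing residues here: Ser11, Ser13, Ser20 (3).
(Y belongs to both groups, but none appear in this sequence.) Total = 2 + 3 = 5.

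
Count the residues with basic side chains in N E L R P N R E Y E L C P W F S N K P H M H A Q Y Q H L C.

K, R, and H are the three residues with basic side chains (ε-amine, guanidinium, and imidazole respectively).
Matching residues: R4, R7, K18, H20, H22, H27.

6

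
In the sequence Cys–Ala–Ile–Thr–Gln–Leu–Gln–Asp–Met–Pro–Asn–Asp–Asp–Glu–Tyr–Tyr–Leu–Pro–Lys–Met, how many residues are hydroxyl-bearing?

3

The –OH-bearing residues are Ser, Thr (aliphatic alcohols), and Tyr (phenol).
Matching residues: Thr4, Tyr15, Tyr16.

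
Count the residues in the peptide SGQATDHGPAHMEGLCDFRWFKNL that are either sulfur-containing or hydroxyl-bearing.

Sulfur-containing: C, M. Hydroxyl-bearing: S, T, Y.
Sulfur-containing residues here: M12, C16 (2).
Hydroxyl-bearing residues here: S1, T5 (2).
The two groups share no amino acid, so total = 2 + 2 = 4.

4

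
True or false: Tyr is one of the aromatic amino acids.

True

F, W, and Y each carry an aromatic ring on the side chain.
Tyrosine is in this group.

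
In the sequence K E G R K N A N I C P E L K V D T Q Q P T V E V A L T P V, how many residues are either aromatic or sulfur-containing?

Aromatic: F, W, Y. Sulfur-containing: C, M.
Aromatic residues here: none (0).
Sulfur-containing residues here: C10 (1).
The two groups share no amino acid, so total = 0 + 1 = 1.

1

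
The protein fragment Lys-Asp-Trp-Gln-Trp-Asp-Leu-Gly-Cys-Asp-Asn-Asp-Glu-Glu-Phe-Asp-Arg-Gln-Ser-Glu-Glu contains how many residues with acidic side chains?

Aspartate (D) and glutamate (E) have carboxylic-acid side chains and are the acidic amino acids.
Matching residues: Asp2, Asp6, Asp10, Asp12, Glu13, Glu14, Asp16, Glu20, Glu21.

9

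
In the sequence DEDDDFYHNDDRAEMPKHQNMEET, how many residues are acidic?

10

The acidic residues are Asp (D) and Glu (E), whose side chains end in a carboxylate group.
Matching residues: D1, E2, D3, D4, D5, D10, D11, E14, E22, E23.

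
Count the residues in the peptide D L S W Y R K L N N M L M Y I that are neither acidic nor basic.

12

Acidic: D, E. Basic: K, R, H. All other residues are neither.
Matching residues: L2, S3, W4, Y5, L8, N9, N10, M11, L12, M13, Y14, I15.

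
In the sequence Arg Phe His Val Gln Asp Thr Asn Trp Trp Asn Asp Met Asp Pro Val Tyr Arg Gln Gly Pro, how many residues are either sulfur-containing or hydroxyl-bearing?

Sulfur-containing: C, M. Hydroxyl-bearing: S, T, Y.
Sulfur-containing residues here: Met13 (1).
Hydroxyl-bearing residues here: Thr7, Tyr17 (2).
The two groups share no amino acid, so total = 1 + 2 = 3.

3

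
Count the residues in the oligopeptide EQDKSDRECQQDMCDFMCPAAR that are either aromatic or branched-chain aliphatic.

Aromatic: F, W, Y. Branched-chain aliphatic: I, L, V.
Aromatic residues here: F16 (1).
Branched-chain aliphatic residues here: none (0).
The two groups share no amino acid, so total = 1 + 0 = 1.

1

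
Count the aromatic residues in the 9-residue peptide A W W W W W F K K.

F, W, and Y each carry an aromatic ring on the side chain.
Matching residues: W2, W3, W4, W5, W6, F7.

6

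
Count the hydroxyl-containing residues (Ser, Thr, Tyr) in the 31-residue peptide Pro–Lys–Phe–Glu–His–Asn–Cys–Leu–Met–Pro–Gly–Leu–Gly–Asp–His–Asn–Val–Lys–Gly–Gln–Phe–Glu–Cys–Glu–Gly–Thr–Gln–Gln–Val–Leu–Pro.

Matching residues: Thr26.

1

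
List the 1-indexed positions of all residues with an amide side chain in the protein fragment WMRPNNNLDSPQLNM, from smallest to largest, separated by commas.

Asparagine (N) and glutamine (Q) have uncharged amide side chains.
Matching residues: N5, N6, N7, Q12, N14.

5, 6, 7, 12, 14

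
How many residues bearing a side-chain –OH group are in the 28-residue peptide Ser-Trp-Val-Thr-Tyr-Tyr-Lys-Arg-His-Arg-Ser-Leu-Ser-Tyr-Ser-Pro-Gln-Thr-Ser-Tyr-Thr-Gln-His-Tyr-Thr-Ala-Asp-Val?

14

The –OH-bearing residues are Ser, Thr (aliphatic alcohols), and Tyr (phenol).
Matching residues: Ser1, Thr4, Tyr5, Tyr6, Ser11, Ser13, Tyr14, Ser15, Thr18, Ser19, Tyr20, Thr21, Tyr24, Thr25.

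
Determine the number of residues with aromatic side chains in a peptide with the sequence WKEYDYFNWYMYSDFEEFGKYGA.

The aromatic amino acids are Phe (F, benzyl), Trp (W, indole), and Tyr (Y, phenol).
Matching residues: W1, Y4, Y6, F7, W9, Y10, Y12, F15, F18, Y21.

10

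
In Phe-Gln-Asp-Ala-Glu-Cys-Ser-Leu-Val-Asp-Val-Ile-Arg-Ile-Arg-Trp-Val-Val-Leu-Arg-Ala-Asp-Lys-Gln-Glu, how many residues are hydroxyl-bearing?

Serine (S), threonine (T), and tyrosine (Y) each carry a hydroxyl group on the side chain.
Matching residues: Ser7.

1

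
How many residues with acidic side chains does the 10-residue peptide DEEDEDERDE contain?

9

Only D (aspartate) and E (glutamate) carry a side-chain carboxylic acid.
Matching residues: D1, E2, E3, D4, E5, D6, E7, D9, E10.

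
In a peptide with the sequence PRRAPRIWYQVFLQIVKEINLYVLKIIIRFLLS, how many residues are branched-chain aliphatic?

14

Valine (V), leucine (L), and isoleucine (I) are the branched-chain amino acids.
Matching residues: I7, V11, L13, I15, V16, I19, L21, V23, L24, I26, I27, I28, L31, L32.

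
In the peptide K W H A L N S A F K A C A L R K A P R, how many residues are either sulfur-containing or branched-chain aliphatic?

Sulfur-containing: C, M. Branched-chain aliphatic: I, L, V.
Sulfur-containing residues here: C12 (1).
Branched-chain aliphatic residues here: L5, L14 (2).
The two groups share no amino acid, so total = 1 + 2 = 3.

3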